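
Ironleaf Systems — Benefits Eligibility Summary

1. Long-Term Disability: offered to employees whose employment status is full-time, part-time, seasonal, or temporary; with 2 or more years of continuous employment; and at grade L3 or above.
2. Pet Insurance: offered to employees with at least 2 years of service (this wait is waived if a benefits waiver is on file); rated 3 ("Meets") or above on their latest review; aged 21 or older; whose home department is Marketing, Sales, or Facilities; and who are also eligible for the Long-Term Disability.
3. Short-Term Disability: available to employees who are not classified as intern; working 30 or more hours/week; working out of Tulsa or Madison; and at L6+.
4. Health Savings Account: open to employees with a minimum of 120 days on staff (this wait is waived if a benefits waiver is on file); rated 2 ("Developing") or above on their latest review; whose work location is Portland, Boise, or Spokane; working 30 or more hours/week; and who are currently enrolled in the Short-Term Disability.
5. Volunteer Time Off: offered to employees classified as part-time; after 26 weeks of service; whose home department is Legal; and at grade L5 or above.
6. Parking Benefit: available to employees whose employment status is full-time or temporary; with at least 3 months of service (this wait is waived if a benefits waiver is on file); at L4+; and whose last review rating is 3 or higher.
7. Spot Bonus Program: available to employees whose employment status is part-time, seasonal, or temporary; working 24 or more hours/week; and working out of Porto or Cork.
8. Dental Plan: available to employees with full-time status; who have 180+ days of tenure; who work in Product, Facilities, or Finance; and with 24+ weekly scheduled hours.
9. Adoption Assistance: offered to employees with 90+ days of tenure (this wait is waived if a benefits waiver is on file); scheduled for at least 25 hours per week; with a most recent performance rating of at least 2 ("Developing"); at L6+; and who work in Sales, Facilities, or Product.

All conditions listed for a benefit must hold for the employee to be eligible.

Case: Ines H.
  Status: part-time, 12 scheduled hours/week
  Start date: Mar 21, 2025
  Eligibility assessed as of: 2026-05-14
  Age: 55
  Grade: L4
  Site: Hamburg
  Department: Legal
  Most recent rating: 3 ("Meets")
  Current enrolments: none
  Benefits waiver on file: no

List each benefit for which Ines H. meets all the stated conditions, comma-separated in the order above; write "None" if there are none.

Service from Mar 21, 2025 to 2026-05-14: 419 days.
Long-Term Disability — status part-time ✓; service 419 days < 2 years (≈730 days) ✗ → not eligible.
Pet Insurance — no waiver, service 419 days < 2 years (≈730 days) ✗ → not eligible.
Short-Term Disability — status part-time ✓ (not excluded); 12 hrs/wk < 30 ✗ → not eligible.
Health Savings Account — no waiver, service 419 days ≥ 120 days ✓; rating 3 ≥ 2 ✓; site Hamburg ✗ (not Portland, Boise, or Spokane) → not eligible.
Volunteer Time Off — status part-time ✓; service 419 days ≥ 26 weeks (≈182 days) ✓; dept Legal ✓; grade L4 < L5 ✗ → not eligible.
Parking Benefit — status part-time ✗ (requires full-time or temporary) → not eligible.
Spot Bonus Program — status part-time ✓; 12 hrs/wk < 24 ✗ → not eligible.
Dental Plan — status part-time ✗ (requires full-time) → not eligible.
Adoption Assistance — no waiver, service 419 days ≥ 90 days ✓; 12 hrs/wk < 25 ✗ → not eligible.

None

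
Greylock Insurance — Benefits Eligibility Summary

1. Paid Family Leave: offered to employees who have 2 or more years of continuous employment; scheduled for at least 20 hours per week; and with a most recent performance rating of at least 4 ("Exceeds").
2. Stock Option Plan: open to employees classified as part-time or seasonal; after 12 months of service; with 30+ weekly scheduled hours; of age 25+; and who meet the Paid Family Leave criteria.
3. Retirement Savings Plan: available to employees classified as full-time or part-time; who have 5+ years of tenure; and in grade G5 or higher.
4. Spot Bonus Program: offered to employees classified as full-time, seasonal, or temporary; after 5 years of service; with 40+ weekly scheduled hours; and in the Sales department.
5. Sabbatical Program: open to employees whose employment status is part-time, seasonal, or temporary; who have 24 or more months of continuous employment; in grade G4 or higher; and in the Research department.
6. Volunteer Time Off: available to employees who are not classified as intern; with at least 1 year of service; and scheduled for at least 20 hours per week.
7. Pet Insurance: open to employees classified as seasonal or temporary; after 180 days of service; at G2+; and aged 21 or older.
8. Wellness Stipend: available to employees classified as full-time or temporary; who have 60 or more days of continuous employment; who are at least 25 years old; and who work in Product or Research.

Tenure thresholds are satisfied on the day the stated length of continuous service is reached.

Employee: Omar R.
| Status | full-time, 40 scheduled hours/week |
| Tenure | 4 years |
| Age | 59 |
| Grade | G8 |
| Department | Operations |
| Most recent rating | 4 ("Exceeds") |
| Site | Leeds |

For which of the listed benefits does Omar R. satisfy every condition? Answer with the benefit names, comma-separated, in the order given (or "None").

Paid Family Leave, Volunteer Time Off

Paid Family Leave — service 4 years ≥ 2 years ✓; 40 hrs/wk ≥ 20 ✓; rating 4 ≥ 4 ✓ → eligible.
Stock Option Plan — status full-time ✗ (requires part-time or seasonal) → not eligible.
Retirement Savings Plan — status full-time ✓; service 4 years < 5 years ✗ → not eligible.
Spot Bonus Program — status full-time ✓; service 4 years < 5 years ✗ → not eligible.
Sabbatical Program — status full-time ✗ (requires part-time, seasonal, or temporary) → not eligible.
Volunteer Time Off — status full-time ✓ (not excluded); service 4 years ≥ 1 year ✓; 40 hrs/wk ≥ 20 ✓ → eligible.
Pet Insurance — status full-time ✗ (requires seasonal or temporary) → not eligible.
Wellness Stipend — status full-time ✓; service 4 years ≥ 60 days ✓; age 59 ≥ 25 ✓; dept Operations ✗ → not eligible.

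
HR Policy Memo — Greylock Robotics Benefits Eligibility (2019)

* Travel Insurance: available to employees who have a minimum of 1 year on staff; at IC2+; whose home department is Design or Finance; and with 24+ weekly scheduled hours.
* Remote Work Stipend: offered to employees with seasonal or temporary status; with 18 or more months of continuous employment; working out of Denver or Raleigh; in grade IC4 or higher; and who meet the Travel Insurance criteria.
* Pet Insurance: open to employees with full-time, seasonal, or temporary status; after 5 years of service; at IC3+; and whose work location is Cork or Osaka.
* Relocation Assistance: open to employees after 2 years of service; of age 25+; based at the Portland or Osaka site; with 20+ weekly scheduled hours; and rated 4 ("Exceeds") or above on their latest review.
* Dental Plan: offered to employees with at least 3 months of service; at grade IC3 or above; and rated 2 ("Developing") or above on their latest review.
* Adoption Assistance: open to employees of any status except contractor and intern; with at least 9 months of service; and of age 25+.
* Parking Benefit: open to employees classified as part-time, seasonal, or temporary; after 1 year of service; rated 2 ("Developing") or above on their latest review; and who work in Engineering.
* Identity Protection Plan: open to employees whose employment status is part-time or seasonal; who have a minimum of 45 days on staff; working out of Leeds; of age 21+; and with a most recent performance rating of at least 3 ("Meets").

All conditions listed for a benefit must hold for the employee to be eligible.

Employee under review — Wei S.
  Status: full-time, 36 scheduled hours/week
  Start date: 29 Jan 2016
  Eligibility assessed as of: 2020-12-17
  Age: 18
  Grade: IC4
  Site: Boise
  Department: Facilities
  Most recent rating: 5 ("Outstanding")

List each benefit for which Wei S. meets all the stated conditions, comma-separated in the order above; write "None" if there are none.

Service from 29 Jan 2016 to 2020-12-17: 1784 days.
Travel Insurance — service 1784 days ≥ 1 year (≈365 days) ✓; grade IC4 ≥ IC2 ✓; dept Facilities ✗ → not eligible.
Remote Work Stipend — status full-time ✗ (requires seasonal or temporary) → not eligible.
Pet Insurance — status full-time ✓; service 1784 days < 5 years (≈1825 days) ✗ → not eligible.
Relocation Assistance — service 1784 days ≥ 2 years (≈730 days) ✓; age 18 < 25 ✗ → not eligible.
Dental Plan — service 1784 days ≥ 3 months (≈90 days) ✓; grade IC4 ≥ IC3 ✓; rating 5 ≥ 2 ✓ → eligible.
Adoption Assistance — status full-time ✓ (not excluded); service 1784 days ≥ 9 months (≈270 days) ✓; age 18 < 25 ✗ → not eligible.
Parking Benefit — status full-time ✗ (requires part-time, seasonal, or temporary) → not eligible.
Identity Protection Plan — status full-time ✗ (requires part-time or seasonal) → not eligible.

Dental Plan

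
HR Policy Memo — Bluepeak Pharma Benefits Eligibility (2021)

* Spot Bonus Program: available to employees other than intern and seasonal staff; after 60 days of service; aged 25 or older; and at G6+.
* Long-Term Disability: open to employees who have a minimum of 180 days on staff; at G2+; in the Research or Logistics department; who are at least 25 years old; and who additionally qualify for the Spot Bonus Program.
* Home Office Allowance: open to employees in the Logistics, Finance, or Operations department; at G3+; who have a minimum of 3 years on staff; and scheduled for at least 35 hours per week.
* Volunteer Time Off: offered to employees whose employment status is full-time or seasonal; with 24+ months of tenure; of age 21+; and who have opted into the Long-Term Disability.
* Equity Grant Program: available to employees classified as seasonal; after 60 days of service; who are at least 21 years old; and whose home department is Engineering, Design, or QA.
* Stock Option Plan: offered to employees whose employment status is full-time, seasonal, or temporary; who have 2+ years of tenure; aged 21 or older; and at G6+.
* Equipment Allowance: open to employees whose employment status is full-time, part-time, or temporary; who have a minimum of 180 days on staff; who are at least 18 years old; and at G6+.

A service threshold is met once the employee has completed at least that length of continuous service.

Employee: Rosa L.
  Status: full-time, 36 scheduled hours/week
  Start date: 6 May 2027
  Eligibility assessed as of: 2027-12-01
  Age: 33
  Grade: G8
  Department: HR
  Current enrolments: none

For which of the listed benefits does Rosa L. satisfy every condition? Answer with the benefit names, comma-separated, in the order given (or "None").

Service from 6 May 2027 to 2027-12-01: 209 days.
Spot Bonus Program — status full-time ✓ (not excluded); service 209 days ≥ 60 days ✓; age 33 ≥ 25 ✓; grade G8 ≥ G6 ✓ → eligible.
Long-Term Disability — service 209 days ≥ 180 days ✓; grade G8 ≥ G2 ✓; dept HR ✗ → not eligible.
Home Office Allowance — dept HR ✗ → not eligible.
Volunteer Time Off — status full-time ✓; service 209 days < 24 months (≈720 days) ✗ → not eligible.
Equity Grant Program — status full-time ✗ (requires seasonal) → not eligible.
Stock Option Plan — status full-time ✓; service 209 days < 2 years (≈730 days) ✗ → not eligible.
Equipment Allowance — status full-time ✓; service 209 days ≥ 180 days ✓; age 33 ≥ 18 ✓; grade G8 ≥ G6 ✓ → eligible.

Spot Bonus Program, Equipment Allowance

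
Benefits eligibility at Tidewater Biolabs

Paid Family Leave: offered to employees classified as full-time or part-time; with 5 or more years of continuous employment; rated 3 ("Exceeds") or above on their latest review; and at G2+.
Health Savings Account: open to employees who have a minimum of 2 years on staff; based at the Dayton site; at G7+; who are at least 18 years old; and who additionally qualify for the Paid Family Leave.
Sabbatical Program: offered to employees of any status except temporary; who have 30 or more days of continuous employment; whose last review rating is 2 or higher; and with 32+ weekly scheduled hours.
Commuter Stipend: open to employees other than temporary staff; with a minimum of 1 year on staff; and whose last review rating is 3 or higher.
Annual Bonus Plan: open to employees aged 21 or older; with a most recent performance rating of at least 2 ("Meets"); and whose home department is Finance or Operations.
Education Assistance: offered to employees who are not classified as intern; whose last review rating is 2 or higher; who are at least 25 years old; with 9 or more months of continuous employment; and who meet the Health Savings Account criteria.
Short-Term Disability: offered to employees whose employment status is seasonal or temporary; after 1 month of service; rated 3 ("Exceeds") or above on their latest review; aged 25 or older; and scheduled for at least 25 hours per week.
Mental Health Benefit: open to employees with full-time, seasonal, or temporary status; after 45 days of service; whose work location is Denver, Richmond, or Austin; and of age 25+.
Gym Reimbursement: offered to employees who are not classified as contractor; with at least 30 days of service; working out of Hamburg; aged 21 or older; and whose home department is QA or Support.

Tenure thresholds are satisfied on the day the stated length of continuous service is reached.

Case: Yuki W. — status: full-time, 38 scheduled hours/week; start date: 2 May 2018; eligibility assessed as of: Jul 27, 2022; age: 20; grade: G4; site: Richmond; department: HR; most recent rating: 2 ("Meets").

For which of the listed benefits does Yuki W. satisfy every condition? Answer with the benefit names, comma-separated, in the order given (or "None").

Service from 2 May 2018 to Jul 27, 2022: 1547 days.
Paid Family Leave — status full-time ✓; service 1547 days < 5 years (≈1825 days) ✗ → not eligible.
Health Savings Account — service 1547 days ≥ 2 years (≈730 days) ✓; site Richmond ✗ (not Dayton) → not eligible.
Sabbatical Program — status full-time ✓ (not excluded); service 1547 days ≥ 30 days ✓; rating 2 ≥ 2 ✓; 38 hrs/wk ≥ 32 ✓ → eligible.
Commuter Stipend — status full-time ✓ (not excluded); service 1547 days ≥ 1 year (≈365 days) ✓; rating 2 < 3 ✗ → not eligible.
Annual Bonus Plan — age 20 < 21 ✗ → not eligible.
Education Assistance — status full-time ✓ (not excluded); rating 2 ≥ 2 ✓; age 20 < 25 ✗ → not eligible.
Short-Term Disability — status full-time ✗ (requires seasonal or temporary) → not eligible.
Mental Health Benefit — status full-time ✓; service 1547 days ≥ 45 days ✓; site Richmond ✓; age 20 < 25 ✗ → not eligible.
Gym Reimbursement — status full-time ✓ (not excluded); service 1547 days ≥ 30 days ✓; site Richmond ✗ (not Hamburg) → not eligible.

Sabbatical Program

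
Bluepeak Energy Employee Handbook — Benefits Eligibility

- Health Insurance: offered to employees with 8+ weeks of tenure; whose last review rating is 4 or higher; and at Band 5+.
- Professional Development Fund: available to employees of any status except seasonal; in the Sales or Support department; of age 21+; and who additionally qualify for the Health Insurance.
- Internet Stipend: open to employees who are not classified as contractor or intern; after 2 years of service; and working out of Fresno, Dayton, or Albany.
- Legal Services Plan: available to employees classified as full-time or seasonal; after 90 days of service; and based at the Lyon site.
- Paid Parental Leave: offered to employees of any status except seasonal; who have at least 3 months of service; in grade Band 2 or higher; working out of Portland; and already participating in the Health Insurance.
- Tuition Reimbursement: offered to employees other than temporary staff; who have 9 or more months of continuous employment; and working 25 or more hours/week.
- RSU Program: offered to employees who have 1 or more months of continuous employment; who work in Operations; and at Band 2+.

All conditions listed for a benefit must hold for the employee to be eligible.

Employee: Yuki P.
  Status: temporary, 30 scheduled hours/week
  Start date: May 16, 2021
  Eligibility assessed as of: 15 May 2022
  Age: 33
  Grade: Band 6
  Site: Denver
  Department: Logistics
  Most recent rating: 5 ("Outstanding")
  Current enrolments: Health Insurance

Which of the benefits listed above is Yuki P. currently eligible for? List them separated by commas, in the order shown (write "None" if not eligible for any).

Health Insurance

Service from May 16, 2021 to 15 May 2022: 364 days.
Health Insurance — service 364 days ≥ 8 weeks (≈56 days) ✓; rating 5 ≥ 4 ✓; grade Band 6 ≥ Band 5 ✓ → eligible.
Professional Development Fund — status temporary ✓ (not excluded); dept Logistics ✗ → not eligible.
Internet Stipend — status temporary ✓ (not excluded); service 364 days < 2 years (≈730 days) ✗ → not eligible.
Legal Services Plan — status temporary ✗ (requires full-time or seasonal) → not eligible.
Paid Parental Leave — status temporary ✓ (not excluded); service 364 days ≥ 3 months (≈90 days) ✓; grade Band 6 ≥ Band 2 ✓; site Denver ✗ (not Portland) → not eligible.
Tuition Reimbursement — status temporary ✗ (excluded) → not eligible.
RSU Program — service 364 days ≥ 1 month (≈30 days) ✓; dept Logistics ✗ → not eligible.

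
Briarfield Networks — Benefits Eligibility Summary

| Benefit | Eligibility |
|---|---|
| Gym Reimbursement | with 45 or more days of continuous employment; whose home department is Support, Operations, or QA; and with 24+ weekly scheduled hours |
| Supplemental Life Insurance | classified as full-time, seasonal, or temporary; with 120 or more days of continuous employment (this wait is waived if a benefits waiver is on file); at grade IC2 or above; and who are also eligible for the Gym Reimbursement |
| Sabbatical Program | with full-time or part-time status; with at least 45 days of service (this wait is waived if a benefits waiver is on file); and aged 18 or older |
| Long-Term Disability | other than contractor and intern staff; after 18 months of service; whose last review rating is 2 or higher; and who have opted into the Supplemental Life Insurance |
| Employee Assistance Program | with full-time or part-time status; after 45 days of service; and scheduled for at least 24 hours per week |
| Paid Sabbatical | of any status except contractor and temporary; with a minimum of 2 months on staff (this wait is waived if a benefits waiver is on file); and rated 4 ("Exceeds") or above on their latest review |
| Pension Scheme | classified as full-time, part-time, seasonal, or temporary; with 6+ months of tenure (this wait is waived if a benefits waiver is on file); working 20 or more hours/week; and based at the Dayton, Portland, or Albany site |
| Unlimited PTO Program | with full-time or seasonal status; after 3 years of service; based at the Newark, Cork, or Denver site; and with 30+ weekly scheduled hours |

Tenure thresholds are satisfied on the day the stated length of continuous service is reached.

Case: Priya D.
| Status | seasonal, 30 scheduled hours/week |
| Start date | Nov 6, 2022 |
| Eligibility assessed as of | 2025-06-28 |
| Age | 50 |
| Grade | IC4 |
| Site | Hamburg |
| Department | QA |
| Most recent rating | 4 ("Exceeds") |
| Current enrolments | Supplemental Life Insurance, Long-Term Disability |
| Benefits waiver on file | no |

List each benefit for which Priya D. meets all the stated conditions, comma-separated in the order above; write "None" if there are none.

Gym Reimbursement, Supplemental Life Insurance, Long-Term Disability, Paid Sabbatical

Service from Nov 6, 2022 to 2025-06-28: 965 days.
Gym Reimbursement — service 965 days ≥ 45 days ✓; dept QA ✓; 30 hrs/wk ≥ 24 ✓ → eligible.
Supplemental Life Insurance — status seasonal ✓; no waiver, service 965 days ≥ 120 days ✓; grade IC4 ≥ IC2 ✓; eligible for Gym Reimbursement ✓ → eligible.
Sabbatical Program — status seasonal ✗ (requires full-time or part-time) → not eligible.
Long-Term Disability — status seasonal ✓ (not excluded); service 965 days ≥ 18 months (≈540 days) ✓; rating 4 ≥ 2 ✓; enrolled in Supplemental Life Insurance ✓ → eligible.
Employee Assistance Program — status seasonal ✗ (requires full-time or part-time) → not eligible.
Paid Sabbatical — status seasonal ✓ (not excluded); no waiver, service 965 days ≥ 2 months (≈60 days) ✓; rating 4 ≥ 4 ✓ → eligible.
Pension Scheme — status seasonal ✓; no waiver, service 965 days ≥ 6 months (≈180 days) ✓; 30 hrs/wk ≥ 20 ✓; site Hamburg ✗ (not Dayton, Portland, or Albany) → not eligible.
Unlimited PTO Program — status seasonal ✓; service 965 days < 3 years (≈1095 days) ✗ → not eligible.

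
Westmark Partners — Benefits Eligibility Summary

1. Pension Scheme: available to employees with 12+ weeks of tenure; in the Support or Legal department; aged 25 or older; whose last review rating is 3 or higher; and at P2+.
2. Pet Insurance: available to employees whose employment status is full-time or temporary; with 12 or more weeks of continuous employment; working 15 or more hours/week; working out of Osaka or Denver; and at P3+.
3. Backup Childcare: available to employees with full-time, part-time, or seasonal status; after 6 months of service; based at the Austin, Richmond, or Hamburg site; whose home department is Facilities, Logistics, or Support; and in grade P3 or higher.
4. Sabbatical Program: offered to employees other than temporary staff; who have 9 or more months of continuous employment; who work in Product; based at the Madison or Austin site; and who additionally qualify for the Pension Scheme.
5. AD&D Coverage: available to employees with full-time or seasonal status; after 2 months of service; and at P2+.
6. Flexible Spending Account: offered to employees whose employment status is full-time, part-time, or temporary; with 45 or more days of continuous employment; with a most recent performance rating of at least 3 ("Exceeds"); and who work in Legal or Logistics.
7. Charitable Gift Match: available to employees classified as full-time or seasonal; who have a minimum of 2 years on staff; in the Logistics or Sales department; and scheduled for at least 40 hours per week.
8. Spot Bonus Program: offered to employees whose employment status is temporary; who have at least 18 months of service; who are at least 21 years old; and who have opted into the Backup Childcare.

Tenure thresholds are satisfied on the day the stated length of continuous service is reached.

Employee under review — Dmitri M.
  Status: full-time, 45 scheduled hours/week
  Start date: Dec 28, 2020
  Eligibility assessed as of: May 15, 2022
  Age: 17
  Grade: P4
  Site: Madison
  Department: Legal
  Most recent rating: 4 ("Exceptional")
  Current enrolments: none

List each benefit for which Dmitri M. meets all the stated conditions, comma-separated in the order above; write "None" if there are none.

AD&D Coverage, Flexible Spending Account

Service from Dec 28, 2020 to May 15, 2022: 503 days.
Pension Scheme — service 503 days ≥ 12 weeks (≈84 days) ✓; dept Legal ✓; age 17 < 25 ✗ → not eligible.
Pet Insurance — status full-time ✓; service 503 days ≥ 12 weeks (≈84 days) ✓; 45 hrs/wk ≥ 15 ✓; site Madison ✗ (not Osaka or Denver) → not eligible.
Backup Childcare — status full-time ✓; service 503 days ≥ 6 months (≈180 days) ✓; site Madison ✗ (not Austin, Richmond, or Hamburg) → not eligible.
Sabbatical Program — status full-time ✓ (not excluded); service 503 days ≥ 9 months (≈270 days) ✓; dept Legal ✗ → not eligible.
AD&D Coverage — status full-time ✓; service 503 days ≥ 2 months (≈60 days) ✓; grade P4 ≥ P2 ✓ → eligible.
Flexible Spending Account — status full-time ✓; service 503 days ≥ 45 days ✓; rating 4 ≥ 3 ✓; dept Legal ✓ → eligible.
Charitable Gift Match — status full-time ✓; service 503 days < 2 years (≈730 days) ✗ → not eligible.
Spot Bonus Program — status full-time ✗ (requires temporary) → not eligible.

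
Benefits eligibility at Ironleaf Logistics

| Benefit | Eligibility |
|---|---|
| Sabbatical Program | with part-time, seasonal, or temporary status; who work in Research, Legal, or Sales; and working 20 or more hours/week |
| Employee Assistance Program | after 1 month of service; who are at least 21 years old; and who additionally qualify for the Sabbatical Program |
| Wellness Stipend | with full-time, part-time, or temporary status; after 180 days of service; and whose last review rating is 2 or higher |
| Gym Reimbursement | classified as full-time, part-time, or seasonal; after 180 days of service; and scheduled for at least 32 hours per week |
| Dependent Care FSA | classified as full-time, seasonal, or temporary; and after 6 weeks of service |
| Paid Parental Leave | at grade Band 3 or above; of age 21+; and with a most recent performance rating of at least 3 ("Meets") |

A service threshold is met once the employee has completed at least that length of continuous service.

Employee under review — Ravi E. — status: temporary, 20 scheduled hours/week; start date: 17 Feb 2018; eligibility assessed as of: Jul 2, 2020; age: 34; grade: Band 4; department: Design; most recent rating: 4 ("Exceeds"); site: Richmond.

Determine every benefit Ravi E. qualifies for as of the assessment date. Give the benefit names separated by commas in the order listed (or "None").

Wellness Stipend, Dependent Care FSA, Paid Parental Leave

Service from 17 Feb 2018 to Jul 2, 2020: 866 days.
Sabbatical Program — status temporary ✓; dept Design ✗ → not eligible.
Employee Assistance Program — service 866 days ≥ 1 month (≈30 days) ✓; age 34 ≥ 21 ✓; not eligible for Sabbatical Program ✗ → not eligible.
Wellness Stipend — status temporary ✓; service 866 days ≥ 180 days ✓; rating 4 ≥ 2 ✓ → eligible.
Gym Reimbursement — status temporary ✗ (requires full-time, part-time, or seasonal) → not eligible.
Dependent Care FSA — status temporary ✓; service 866 days ≥ 6 weeks (≈42 days) ✓ → eligible.
Paid Parental Leave — grade Band 4 ≥ Band 3 ✓; age 34 ≥ 21 ✓; rating 4 ≥ 3 ✓ → eligible.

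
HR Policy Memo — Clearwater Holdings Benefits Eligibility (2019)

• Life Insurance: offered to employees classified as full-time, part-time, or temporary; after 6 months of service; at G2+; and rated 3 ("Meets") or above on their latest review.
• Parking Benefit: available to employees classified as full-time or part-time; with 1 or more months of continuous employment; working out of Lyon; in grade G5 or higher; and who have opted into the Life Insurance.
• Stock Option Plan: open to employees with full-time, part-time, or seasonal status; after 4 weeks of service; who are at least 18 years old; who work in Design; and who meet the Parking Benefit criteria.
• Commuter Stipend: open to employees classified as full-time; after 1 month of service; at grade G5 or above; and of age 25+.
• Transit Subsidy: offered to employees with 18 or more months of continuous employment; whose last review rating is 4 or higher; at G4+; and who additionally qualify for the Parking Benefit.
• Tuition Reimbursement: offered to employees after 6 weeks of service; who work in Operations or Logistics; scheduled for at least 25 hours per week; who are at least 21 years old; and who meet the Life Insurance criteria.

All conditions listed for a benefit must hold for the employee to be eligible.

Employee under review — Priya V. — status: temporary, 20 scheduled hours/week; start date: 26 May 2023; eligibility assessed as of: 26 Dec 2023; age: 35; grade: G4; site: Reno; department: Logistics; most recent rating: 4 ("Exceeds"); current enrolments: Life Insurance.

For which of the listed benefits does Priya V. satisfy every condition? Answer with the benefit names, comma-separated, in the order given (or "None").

Life Insurance

Service from 26 May 2023 to 26 Dec 2023: 214 days.
Life Insurance — status temporary ✓; service 214 days ≥ 6 months (≈180 days) ✓; grade G4 ≥ G2 ✓; rating 4 ≥ 3 ✓ → eligible.
Parking Benefit — status temporary ✗ (requires full-time or part-time) → not eligible.
Stock Option Plan — status temporary ✗ (requires full-time, part-time, or seasonal) → not eligible.
Commuter Stipend — status temporary ✗ (requires full-time) → not eligible.
Transit Subsidy — service 214 days < 18 months (≈540 days) ✗ → not eligible.
Tuition Reimbursement — service 214 days ≥ 6 weeks (≈42 days) ✓; dept Logistics ✓; 20 hrs/wk < 25 ✗ → not eligible.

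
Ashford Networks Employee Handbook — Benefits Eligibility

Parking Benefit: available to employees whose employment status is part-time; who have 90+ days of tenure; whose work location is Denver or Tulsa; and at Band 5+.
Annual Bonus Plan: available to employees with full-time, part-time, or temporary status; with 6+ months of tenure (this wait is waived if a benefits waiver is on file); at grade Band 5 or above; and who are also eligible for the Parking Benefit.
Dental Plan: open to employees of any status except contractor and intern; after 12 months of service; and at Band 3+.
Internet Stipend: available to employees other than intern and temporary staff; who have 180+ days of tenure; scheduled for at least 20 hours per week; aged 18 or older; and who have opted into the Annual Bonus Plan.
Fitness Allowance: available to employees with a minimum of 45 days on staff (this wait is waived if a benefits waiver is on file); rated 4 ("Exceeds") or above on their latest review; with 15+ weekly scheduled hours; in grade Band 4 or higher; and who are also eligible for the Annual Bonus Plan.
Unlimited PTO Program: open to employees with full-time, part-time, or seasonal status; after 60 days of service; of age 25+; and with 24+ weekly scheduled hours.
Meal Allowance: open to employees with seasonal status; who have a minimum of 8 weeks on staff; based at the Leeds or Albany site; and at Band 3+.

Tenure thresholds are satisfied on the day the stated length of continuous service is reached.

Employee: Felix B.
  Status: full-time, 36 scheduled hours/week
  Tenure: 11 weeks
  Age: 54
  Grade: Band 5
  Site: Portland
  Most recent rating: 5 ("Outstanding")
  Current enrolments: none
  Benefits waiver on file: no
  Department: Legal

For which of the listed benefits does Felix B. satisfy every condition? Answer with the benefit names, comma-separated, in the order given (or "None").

Parking Benefit — status full-time ✗ (requires part-time) → not eligible.
Annual Bonus Plan — status full-time ✓; no waiver, service 11 weeks < 6 months (≈180 days) ✗ → not eligible.
Dental Plan — status full-time ✓ (not excluded); service 11 weeks < 12 months (≈360 days) ✗ → not eligible.
Internet Stipend — status full-time ✓ (not excluded); service 11 weeks < 180 days ✗ → not eligible.
Fitness Allowance — no waiver, service 11 weeks ≥ 45 days ✓; rating 5 ≥ 4 ✓; 36 hrs/wk ≥ 15 ✓; grade Band 5 ≥ Band 4 ✓; not eligible for Annual Bonus Plan ✗ → not eligible.
Unlimited PTO Program — status full-time ✓; service 11 weeks ≥ 60 days ✓; age 54 ≥ 25 ✓; 36 hrs/wk ≥ 24 ✓ → eligible.
Meal Allowance — status full-time ✗ (requires seasonal) → not eligible.

Unlimited PTO Program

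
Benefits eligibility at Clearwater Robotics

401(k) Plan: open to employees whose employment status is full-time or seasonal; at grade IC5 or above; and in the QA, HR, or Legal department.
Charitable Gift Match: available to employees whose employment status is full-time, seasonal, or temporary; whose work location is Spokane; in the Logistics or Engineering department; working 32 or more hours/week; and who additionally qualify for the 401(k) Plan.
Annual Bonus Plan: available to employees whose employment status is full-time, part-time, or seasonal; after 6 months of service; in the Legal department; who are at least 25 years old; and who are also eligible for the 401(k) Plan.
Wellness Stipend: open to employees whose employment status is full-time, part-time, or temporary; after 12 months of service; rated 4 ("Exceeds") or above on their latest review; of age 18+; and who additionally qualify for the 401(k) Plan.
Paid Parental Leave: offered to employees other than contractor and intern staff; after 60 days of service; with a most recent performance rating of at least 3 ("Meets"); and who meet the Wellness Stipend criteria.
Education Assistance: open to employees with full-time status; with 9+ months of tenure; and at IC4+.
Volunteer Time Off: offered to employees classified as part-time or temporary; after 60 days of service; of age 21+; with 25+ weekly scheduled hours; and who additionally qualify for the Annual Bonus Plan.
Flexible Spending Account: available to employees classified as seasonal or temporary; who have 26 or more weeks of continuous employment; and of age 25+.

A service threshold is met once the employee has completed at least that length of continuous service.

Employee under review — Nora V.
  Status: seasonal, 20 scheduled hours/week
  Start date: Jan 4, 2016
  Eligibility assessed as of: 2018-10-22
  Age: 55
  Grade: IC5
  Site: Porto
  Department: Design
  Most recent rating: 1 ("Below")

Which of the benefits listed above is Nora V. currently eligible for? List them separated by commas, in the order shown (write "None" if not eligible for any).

Flexible Spending Account

Service from Jan 4, 2016 to 2018-10-22: 1022 days.
401(k) Plan — status seasonal ✓; grade IC5 ≥ IC5 ✓; dept Design ✗ → not eligible.
Charitable Gift Match — status seasonal ✓; site Porto ✗ (not Spokane) → not eligible.
Annual Bonus Plan — status seasonal ✓; service 1022 days ≥ 6 months (≈180 days) ✓; dept Design ✗ → not eligible.
Wellness Stipend — status seasonal ✗ (requires full-time, part-time, or temporary) → not eligible.
Paid Parental Leave — status seasonal ✓ (not excluded); service 1022 days ≥ 60 days ✓; rating 1 < 3 ✗ → not eligible.
Education Assistance — status seasonal ✗ (requires full-time) → not eligible.
Volunteer Time Off — status seasonal ✗ (requires part-time or temporary) → not eligible.
Flexible Spending Account — status seasonal ✓; service 1022 days ≥ 26 weeks (≈182 days) ✓; age 55 ≥ 25 ✓ → eligible.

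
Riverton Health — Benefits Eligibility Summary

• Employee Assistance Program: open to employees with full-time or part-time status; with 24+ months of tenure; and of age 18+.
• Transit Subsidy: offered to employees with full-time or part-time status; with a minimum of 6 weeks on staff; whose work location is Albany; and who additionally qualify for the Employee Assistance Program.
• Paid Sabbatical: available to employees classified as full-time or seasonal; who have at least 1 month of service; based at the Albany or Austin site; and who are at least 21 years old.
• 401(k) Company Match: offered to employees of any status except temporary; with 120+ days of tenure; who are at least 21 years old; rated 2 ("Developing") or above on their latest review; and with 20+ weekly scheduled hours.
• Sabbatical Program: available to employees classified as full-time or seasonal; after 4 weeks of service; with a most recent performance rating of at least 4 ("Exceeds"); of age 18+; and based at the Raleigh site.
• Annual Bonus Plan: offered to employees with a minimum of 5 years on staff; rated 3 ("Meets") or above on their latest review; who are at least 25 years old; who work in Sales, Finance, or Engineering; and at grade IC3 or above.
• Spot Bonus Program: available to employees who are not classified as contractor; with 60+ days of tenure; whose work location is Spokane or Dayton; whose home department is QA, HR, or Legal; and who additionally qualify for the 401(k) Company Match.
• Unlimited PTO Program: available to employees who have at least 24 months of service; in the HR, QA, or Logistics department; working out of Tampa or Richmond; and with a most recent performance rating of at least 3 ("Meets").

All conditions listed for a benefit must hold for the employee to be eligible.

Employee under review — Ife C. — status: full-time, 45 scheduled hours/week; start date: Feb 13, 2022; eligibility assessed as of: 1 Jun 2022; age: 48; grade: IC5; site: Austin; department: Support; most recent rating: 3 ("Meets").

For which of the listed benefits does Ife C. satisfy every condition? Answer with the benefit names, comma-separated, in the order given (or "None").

Paid Sabbatical

Service from Feb 13, 2022 to 1 Jun 2022: 108 days.
Employee Assistance Program — status full-time ✓; service 108 days < 24 months (≈720 days) ✗ → not eligible.
Transit Subsidy — status full-time ✓; service 108 days ≥ 6 weeks (≈42 days) ✓; site Austin ✗ (not Albany) → not eligible.
Paid Sabbatical — status full-time ✓; service 108 days ≥ 1 month (≈30 days) ✓; site Austin ✓; age 48 ≥ 21 ✓ → eligible.
401(k) Company Match — status full-time ✓ (not excluded); service 108 days < 120 days ✗ → not eligible.
Sabbatical Program — status full-time ✓; service 108 days ≥ 4 weeks (≈28 days) ✓; rating 3 < 4 ✗ → not eligible.
Annual Bonus Plan — service 108 days < 5 years (≈1825 days) ✗ → not eligible.
Spot Bonus Program — status full-time ✓ (not excluded); service 108 days ≥ 60 days ✓; site Austin ✗ (not Spokane or Dayton) → not eligible.
Unlimited PTO Program — service 108 days < 24 months (≈720 days) ✗ → not eligible.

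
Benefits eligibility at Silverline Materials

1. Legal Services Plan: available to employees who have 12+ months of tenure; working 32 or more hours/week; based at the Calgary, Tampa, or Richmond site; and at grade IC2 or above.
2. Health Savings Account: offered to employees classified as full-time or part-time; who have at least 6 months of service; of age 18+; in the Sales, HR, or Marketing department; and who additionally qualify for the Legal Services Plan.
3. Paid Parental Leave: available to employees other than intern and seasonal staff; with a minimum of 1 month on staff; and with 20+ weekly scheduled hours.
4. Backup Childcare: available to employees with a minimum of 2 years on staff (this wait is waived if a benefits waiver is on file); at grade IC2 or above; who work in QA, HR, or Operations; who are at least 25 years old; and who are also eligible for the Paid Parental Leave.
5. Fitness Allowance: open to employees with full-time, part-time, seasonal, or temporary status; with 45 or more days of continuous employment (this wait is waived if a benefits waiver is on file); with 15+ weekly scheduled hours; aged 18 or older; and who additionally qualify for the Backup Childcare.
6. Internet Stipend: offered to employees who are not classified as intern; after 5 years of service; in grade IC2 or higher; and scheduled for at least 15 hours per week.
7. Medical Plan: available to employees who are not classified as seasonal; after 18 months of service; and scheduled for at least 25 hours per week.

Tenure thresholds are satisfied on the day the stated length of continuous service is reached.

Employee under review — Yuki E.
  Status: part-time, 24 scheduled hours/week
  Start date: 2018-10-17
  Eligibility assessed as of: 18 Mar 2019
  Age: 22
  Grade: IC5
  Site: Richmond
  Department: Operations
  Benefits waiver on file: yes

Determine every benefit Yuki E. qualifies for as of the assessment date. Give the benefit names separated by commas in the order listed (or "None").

Service from 2018-10-17 to 18 Mar 2019: 152 days.
Legal Services Plan — service 152 days < 12 months (≈360 days) ✗ → not eligible.
Health Savings Account — status part-time ✓; service 152 days < 6 months (≈180 days) ✗ → not eligible.
Paid Parental Leave — status part-time ✓ (not excluded); service 152 days ≥ 1 month (≈30 days) ✓; 24 hrs/wk ≥ 20 ✓ → eligible.
Backup Childcare — benefits waiver on file ✓; grade IC5 ≥ IC2 ✓; dept Operations ✓; age 22 < 25 ✗ → not eligible.
Fitness Allowance — status part-time ✓; benefits waiver on file ✓; 24 hrs/wk ≥ 15 ✓; age 22 ≥ 18 ✓; not eligible for Backup Childcare ✗ → not eligible.
Internet Stipend — status part-time ✓ (not excluded); service 152 days < 5 years (≈1825 days) ✗ → not eligible.
Medical Plan — status part-time ✓ (not excluded); service 152 days < 18 months (≈540 days) ✗ → not eligible.

Paid Parental Leave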